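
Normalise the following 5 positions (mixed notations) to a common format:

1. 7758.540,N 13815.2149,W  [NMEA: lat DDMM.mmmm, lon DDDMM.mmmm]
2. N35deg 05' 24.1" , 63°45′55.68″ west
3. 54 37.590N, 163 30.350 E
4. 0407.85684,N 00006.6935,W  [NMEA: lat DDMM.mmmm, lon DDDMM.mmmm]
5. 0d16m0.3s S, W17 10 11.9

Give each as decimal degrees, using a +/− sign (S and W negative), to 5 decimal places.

1. 77.97567, -138.25358
2. 35.09003, -63.76547
3. 54.62650, 163.50583
4. 4.13095, -0.11156
5. -0.26675, -17.16997

Point 1:
  φ: split at 2 digits → 77° and 58.54′; 77 + 58.54/60 = 77.975667
  N ⇒ keep positive
  Lon: split at 3 digits → 138° and 15.2149′; 138 + 15.2149/60 = 138.253582
  W → negative
Point 2:
  Lat: 35° + 5/60 + 24.1/3600 = 35 + 0.083333 + 0.006694 = 35.090028
  N → positive
  λ: 63° + 45/60 + 55.68/3600 = 63 + 0.750000 + 0.015467 = 63.765467
  W → negative
Point 3:
  Lat: 37.59′ = 0.626500°; total 54.626500
  N → positive
  Longitude: 163 + 30.35/60 = 163.505833
  E → positive
Point 4:
  Latitude: degrees = first 2 digits = 4, minutes = 7.85684; 4 + 7.85684/60 = 4.130947
  N → positive
  Lon: split at 3 digits → 000° and 6.6935′; 0 + 6.6935/60 = 0.111558
  W ⇒ negate
Point 5:
  φ: 0° + 16/60 + 0.3/3600 = 0 + 0.266667 + 0.000083 = 0.266750
  S ⇒ negate
  Lon: 17° + 10/60 + 11.9/3600 = 17 + 0.166667 + 0.003306 = 17.169972
  W ⇒ negate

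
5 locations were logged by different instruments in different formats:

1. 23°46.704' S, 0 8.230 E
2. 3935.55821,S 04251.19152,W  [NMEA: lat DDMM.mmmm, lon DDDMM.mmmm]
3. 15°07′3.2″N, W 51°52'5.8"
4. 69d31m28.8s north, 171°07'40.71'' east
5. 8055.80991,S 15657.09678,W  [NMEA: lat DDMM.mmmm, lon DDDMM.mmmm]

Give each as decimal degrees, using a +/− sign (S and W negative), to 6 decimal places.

1. -23.778400, 0.137167
2. -39.592637, -42.853192
3. 15.117556, -51.868278
4. 69.524667, 171.127975
5. -80.930165, -156.951613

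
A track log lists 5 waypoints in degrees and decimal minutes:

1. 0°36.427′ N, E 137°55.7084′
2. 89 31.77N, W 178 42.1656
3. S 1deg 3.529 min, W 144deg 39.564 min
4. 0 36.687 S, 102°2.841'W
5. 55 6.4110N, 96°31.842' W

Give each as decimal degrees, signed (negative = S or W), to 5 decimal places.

1. 0.60712, 137.92847
2. 89.52950, -178.70276
3. -1.05882, -144.65940
4. -0.61145, -102.04735
5. 55.10685, -96.53070

Point 1:
  Lat: 0 + 36.427/60 = 0.607117
  N ⇒ keep positive
  λ: 137 + 55.7084/60 = 137.928473
  E ⇒ keep positive
Point 2:
  Lat: 31.77′ = 0.529500°; total 89.529500
  N ⇒ keep positive
  Lon: 42.1656′ = 0.702760°; total 178.702760
  W → negative
Point 3:
  φ: 1 + 3.529/60 = 1.058817
  S → negative
  Lon: 144 + 39.564/60 = 144.659400
  W ⇒ negate
Point 4:
  Latitude: 0 + 36.687/60 = 0.611450
  hemisphere S, so the sign is −
  Longitude: 2.841′ = 0.047350°; total 102.047350
  W ⇒ negate
Point 5:
  φ: 55 + 6.411/60 = 55.106850
  N ⇒ keep positive
  Longitude: 31.842′ = 0.530700°; total 96.530700
  hemisphere W, so the sign is −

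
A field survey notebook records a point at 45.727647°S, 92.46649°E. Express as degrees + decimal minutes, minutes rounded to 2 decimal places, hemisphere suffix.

45° 43.66′ S, 92° 27.99′ E

Lat: minutes = (45.727647 − 45) × 60 = 43.6588
λ: minutes = (92.466490 − 92) × 60 = 27.9894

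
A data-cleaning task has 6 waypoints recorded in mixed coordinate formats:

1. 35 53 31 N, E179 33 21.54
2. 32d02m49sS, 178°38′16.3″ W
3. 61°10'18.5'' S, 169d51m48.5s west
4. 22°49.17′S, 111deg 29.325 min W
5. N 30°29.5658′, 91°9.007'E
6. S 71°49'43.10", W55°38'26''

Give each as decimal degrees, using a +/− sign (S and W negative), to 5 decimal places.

1. 35.89194, 179.55598
2. -32.04694, -178.63786
3. -61.17181, -169.86347
4. -22.81950, -111.48875
5. 30.49276, 91.15012
6. -71.82864, -55.64056

Point 1:
  Latitude: 35 + 53/60 + 31/3600 = 35.891944
  N → positive
  λ: 33′ + 21.54″ = 33.35900′; 179 + 33.35900/60 = 179.555983
  E ⇒ keep positive
Point 2:
  Latitude: 32° + 2/60 + 49/3600 = 32 + 0.033333 + 0.013611 = 32.046944
  S ⇒ negate
  λ: 178 + 38/60 + 16.3/3600 = 178.637861
  W → negative
Point 3:
  Latitude: 61 + 10/60 + 18.5/3600 = 61.171806
  S → negative
  Lon: 169° + 51/60 + 48.5/3600 = 169 + 0.850000 + 0.013472 = 169.863472
  W → negative
Point 4:
  Lat: 22 + 49.17/60 = 22.819500
  S ⇒ negate
  Lon: 29.325′ = 0.488750°; total 111.488750
  W ⇒ negate
Point 5:
  φ: 30 + 29.5658/60 = 30.492763
  N ⇒ keep positive
  λ: 91 + 9.007/60 = 91.150117
  E ⇒ keep positive
Point 6:
  Latitude: 71° + 49/60 + 43.1/3600 = 71 + 0.816667 + 0.011972 = 71.828639
  S → negative
  Longitude: 55° + 38/60 + 26/3600 = 55 + 0.633333 + 0.007222 = 55.640556
  W → negative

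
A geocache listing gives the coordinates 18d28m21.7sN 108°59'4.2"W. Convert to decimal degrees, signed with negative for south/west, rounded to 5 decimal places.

Lat: 28′ + 21.7″ = 28.36167′; 18 + 28.36167/60 = 18.472694
N ⇒ keep positive
Longitude: 108° + 59/60 + 4.2/3600 = 108 + 0.983333 + 0.001167 = 108.984500
W → negative

18.47269, -108.98450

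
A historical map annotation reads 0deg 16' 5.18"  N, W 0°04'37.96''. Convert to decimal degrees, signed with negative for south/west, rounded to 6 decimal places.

Latitude: 0 + 16/60 + 5.18/3600 = 0.2681056
N ⇒ keep positive
Longitude: 4′ + 37.96″ = 4.63267′; 0 + 4.63267/60 = 0.0772111
hemisphere W, so the sign is −

0.268106, -0.077211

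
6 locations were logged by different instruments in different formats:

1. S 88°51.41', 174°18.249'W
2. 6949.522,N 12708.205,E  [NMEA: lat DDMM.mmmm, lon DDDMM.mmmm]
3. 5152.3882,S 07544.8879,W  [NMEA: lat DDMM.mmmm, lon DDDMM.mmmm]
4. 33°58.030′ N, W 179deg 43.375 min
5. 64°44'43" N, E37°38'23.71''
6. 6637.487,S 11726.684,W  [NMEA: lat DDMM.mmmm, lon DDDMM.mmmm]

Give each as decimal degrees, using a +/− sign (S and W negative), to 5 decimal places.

1. -88.85683, -174.30415
2. 69.82537, 127.13675
3. -51.87314, -75.74813
4. 33.96717, -179.72292
5. 64.74528, 37.63992
6. -66.62478, -117.44473

Point 1:
  Lat: 88 + 51.41/60 = 88.856833
  S ⇒ negate
  Longitude: 18.249′ = 0.304150°; total 174.304150
  hemisphere W, so the sign is −
Point 2:
  Latitude: degrees = first 2 digits = 69, minutes = 49.522; 69 + 49.522/60 = 69.825367
  N ⇒ keep positive
  Longitude: split at 3 digits → 127° and 8.205′; 127 + 8.205/60 = 127.136750
  E → positive
Point 3:
  Latitude: degrees = first 2 digits = 51, minutes = 52.3882; 51 + 52.3882/60 = 51.873137
  S → negative
  Lon: split at 3 digits → 075° and 44.8879′; 75 + 44.8879/60 = 75.748132
  hemisphere W, so the sign is −
Point 4:
  Latitude: 58.03′ = 0.967167°; total 33.967167
  N ⇒ keep positive
  Longitude: 179 + 43.375/60 = 179.722917
  hemisphere W, so the sign is −
Point 5:
  φ: 64° + 44/60 + 43/3600 = 64 + 0.733333 + 0.011944 = 64.745278
  N ⇒ keep positive
  Longitude: 37 + 38/60 + 23.71/3600 = 37.639919
  E ⇒ keep positive
Point 6:
  Lat: degrees = first 2 digits = 66, minutes = 37.487; 66 + 37.487/60 = 66.624783
  hemisphere S, so the sign is −
  λ: degrees = first 3 digits = 117, minutes = 26.684; 117 + 26.684/60 = 117.444733
  W ⇒ negate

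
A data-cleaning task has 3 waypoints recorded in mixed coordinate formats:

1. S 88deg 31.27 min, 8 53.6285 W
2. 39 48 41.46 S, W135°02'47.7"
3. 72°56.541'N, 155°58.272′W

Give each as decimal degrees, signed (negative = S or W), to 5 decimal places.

1. -88.52117, -8.89381
2. -39.81152, -135.04658
3. 72.94235, -155.97120

Point 1:
  Lat: 31.27′ = 0.521167°; total 88.521167
  S ⇒ negate
  Longitude: 8 + 53.6285/60 = 8.893808
  hemisphere W, so the sign is −
Point 2:
  Lat: 39° + 48/60 + 41.46/3600 = 39 + 0.800000 + 0.011517 = 39.811517
  hemisphere S, so the sign is −
  Lon: 135 + 2/60 + 47.7/3600 = 135.046583
  W → negative
Point 3:
  φ: 72 + 56.541/60 = 72.942350
  N → positive
  Lon: 58.272′ = 0.971200°; total 155.971200
  W ⇒ negate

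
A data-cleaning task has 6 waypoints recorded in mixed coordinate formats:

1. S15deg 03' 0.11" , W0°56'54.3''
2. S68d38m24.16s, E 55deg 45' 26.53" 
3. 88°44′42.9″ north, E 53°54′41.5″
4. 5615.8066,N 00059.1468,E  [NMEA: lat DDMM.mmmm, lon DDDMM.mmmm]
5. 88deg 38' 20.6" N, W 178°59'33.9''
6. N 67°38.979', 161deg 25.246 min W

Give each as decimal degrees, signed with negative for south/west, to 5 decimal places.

Point 1:
  φ: 3′ + 0.11″ = 3.00183′; 15 + 3.00183/60 = 15.050031
  S ⇒ negate
  Longitude: 0 + 56/60 + 54.3/3600 = 0.948417
  hemisphere W, so the sign is −
Point 2:
  φ: 68° + 38/60 + 24.16/3600 = 68 + 0.633333 + 0.006711 = 68.640044
  S → negative
  λ: 55 + 45/60 + 26.53/3600 = 55.757369
  E → positive
Point 3:
  φ: 88° + 44/60 + 42.9/3600 = 88 + 0.733333 + 0.011917 = 88.745250
  N → positive
  λ: 54′ + 41.5″ = 54.69167′; 53 + 54.69167/60 = 53.911528
  E → positive
Point 4:
  Lat: split at 2 digits → 56° and 15.8066′; 56 + 15.8066/60 = 56.263443
  N ⇒ keep positive
  Longitude: degrees = first 3 digits = 0, minutes = 59.1468; 0 + 59.1468/60 = 0.985780
  E → positive
Point 5:
  Latitude: 38′ + 20.6″ = 38.34333′; 88 + 38.34333/60 = 88.639056
  N → positive
  λ: 59′ + 33.9″ = 59.56500′; 178 + 59.56500/60 = 178.992750
  W ⇒ negate
Point 6:
  Lat: 67 + 38.979/60 = 67.649650
  N → positive
  λ: 161 + 25.246/60 = 161.420767
  W ⇒ negate

1. -15.05003, -0.94842
2. -68.64004, 55.75737
3. 88.74525, 53.91153
4. 56.26344, 0.98578
5. 88.63906, -178.99275
6. 67.64965, -161.42077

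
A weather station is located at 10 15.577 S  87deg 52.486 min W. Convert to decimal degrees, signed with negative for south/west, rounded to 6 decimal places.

-10.259617, -87.874767

Lat: 10 + 15.577/60 = 10.2596167
S → negative
λ: 87 + 52.486/60 = 87.8747667
W → negative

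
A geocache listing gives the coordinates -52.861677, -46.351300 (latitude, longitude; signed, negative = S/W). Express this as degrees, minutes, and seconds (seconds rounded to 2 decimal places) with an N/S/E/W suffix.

Latitude is negative → S; |value| = 52.861677
Latitude: 0.861677 × 60 = 51.70062′ → 51′, remainder × 60 = 42.0372″
Longitude is negative → W; |value| = 46.351300
Longitude: whole degrees 46; 21.07800′ → 21′ and 4.6800″

52°51′42.04″ S, 46°21′4.68″ W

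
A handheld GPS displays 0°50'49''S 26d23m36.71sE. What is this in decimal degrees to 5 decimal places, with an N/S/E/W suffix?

Lat: 0 + 50/60 + 49/3600 = 0.846944
Longitude: 23′ + 36.71″ = 23.61183′; 26 + 23.61183/60 = 26.393531

0.84694° S, 26.39353° E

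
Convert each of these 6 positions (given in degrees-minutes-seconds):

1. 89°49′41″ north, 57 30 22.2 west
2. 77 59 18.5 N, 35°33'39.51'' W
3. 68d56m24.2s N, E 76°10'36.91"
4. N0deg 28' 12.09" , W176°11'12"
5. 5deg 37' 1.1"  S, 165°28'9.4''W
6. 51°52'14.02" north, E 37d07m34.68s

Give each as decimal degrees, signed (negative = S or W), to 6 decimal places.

Point 1:
  Lat: 49′ + 41″ = 49.68333′; 89 + 49.68333/60 = 89.8280556
  N ⇒ keep positive
  Lon: 57° + 30/60 + 22.2/3600 = 57 + 0.500000 + 0.006167 = 57.5061667
  W → negative
Point 2:
  φ: 77 + 59/60 + 18.5/3600 = 77.9884722
  N ⇒ keep positive
  Longitude: 35° + 33/60 + 39.51/3600 = 35 + 0.550000 + 0.010975 = 35.5609750
  W → negative
Point 3:
  Latitude: 56′ + 24.2″ = 56.40333′; 68 + 56.40333/60 = 68.9400556
  N → positive
  Longitude: 76° + 10/60 + 36.91/3600 = 76 + 0.166667 + 0.010253 = 76.1769194
  E ⇒ keep positive
Point 4:
  Lat: 0 + 28/60 + 12.09/3600 = 0.4700250
  N ⇒ keep positive
  Longitude: 176 + 11/60 + 12/3600 = 176.1866667
  W → negative
Point 5:
  Latitude: 5° + 37/60 + 1.1/3600 = 5 + 0.616667 + 0.000306 = 5.6169722
  hemisphere S, so the sign is −
  Longitude: 165° + 28/60 + 9.4/3600 = 165 + 0.466667 + 0.002611 = 165.4692778
  W → negative
Point 6:
  Latitude: 51° + 52/60 + 14.02/3600 = 51 + 0.866667 + 0.003894 = 51.8705611
  N ⇒ keep positive
  Longitude: 37 + 7/60 + 34.68/3600 = 37.1263000
  E ⇒ keep positive

1. 89.828056, -57.506167
2. 77.988472, -35.560975
3. 68.940056, 76.176919
4. 0.470025, -176.186667
5. -5.616972, -165.469278
6. 51.870561, 37.126300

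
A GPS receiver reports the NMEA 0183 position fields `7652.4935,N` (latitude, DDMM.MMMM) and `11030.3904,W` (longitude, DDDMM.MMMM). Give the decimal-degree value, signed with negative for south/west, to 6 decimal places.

76.874892, -110.506507

φ: split at 2 digits → 76° and 52.4935′; 76 + 52.4935/60 = 76.8748917
N → positive
Lon: degrees = first 3 digits = 110, minutes = 30.3904; 110 + 30.3904/60 = 110.5065067
hemisphere W, so the sign is −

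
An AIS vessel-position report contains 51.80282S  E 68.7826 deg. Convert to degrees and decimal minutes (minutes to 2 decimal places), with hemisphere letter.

Latitude: 51° + 0.802820 × 60 = 51° 48.1692′
Lon: 68° + 0.782600 × 60 = 68° 46.9560′

51° 48.17′ S, 68° 46.96′ E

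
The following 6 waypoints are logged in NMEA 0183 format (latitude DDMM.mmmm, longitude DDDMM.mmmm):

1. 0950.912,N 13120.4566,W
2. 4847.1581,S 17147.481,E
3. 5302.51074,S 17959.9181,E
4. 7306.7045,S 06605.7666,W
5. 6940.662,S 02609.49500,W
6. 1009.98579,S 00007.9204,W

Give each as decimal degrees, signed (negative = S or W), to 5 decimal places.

Point 1:
  φ: degrees = first 2 digits = 9, minutes = 50.912; 9 + 50.912/60 = 9.848533
  N → positive
  Lon: degrees = first 3 digits = 131, minutes = 20.4566; 131 + 20.4566/60 = 131.340943
  W → negative
Point 2:
  Lat: degrees = first 2 digits = 48, minutes = 47.1581; 48 + 47.1581/60 = 48.785968
  S ⇒ negate
  Longitude: degrees = first 3 digits = 171, minutes = 47.481; 171 + 47.481/60 = 171.791350
  E ⇒ keep positive
Point 3:
  Lat: split at 2 digits → 53° and 2.51074′; 53 + 2.51074/60 = 53.041846
  hemisphere S, so the sign is −
  λ: split at 3 digits → 179° and 59.9181′; 179 + 59.9181/60 = 179.998635
  E → positive
Point 4:
  Lat: degrees = first 2 digits = 73, minutes = 6.7045; 73 + 6.7045/60 = 73.111742
  S → negative
  Lon: degrees = first 3 digits = 66, minutes = 5.7666; 66 + 5.7666/60 = 66.096110
  hemisphere W, so the sign is −
Point 5:
  φ: degrees = first 2 digits = 69, minutes = 40.662; 69 + 40.662/60 = 69.677700
  S → negative
  λ: degrees = first 3 digits = 26, minutes = 9.495; 26 + 9.495/60 = 26.158250
  hemisphere W, so the sign is −
Point 6:
  φ: split at 2 digits → 10° and 9.98579′; 10 + 9.98579/60 = 10.166430
  S ⇒ negate
  Lon: split at 3 digits → 000° and 7.9204′; 0 + 7.9204/60 = 0.132007
  hemisphere W, so the sign is −

1. 9.84853, -131.34094
2. -48.78597, 171.79135
3. -53.04185, 179.99864
4. -73.11174, -66.09611
5. -69.67770, -26.15825
6. -10.16643, -0.13201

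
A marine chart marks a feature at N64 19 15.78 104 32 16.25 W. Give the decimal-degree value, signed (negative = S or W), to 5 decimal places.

64.32105, -104.53785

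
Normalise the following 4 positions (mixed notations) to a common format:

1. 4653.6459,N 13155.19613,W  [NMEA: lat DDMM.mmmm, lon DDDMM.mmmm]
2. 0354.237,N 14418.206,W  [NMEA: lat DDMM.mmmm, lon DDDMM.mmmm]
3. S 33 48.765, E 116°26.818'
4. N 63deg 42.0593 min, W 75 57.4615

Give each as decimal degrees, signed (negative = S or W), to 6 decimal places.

Point 1:
  φ: degrees = first 2 digits = 46, minutes = 53.6459; 46 + 53.6459/60 = 46.8940983
  N → positive
  Longitude: split at 3 digits → 131° and 55.19613′; 131 + 55.19613/60 = 131.9199355
  W ⇒ negate
Point 2:
  Latitude: split at 2 digits → 03° and 54.237′; 3 + 54.237/60 = 3.9039500
  N → positive
  Longitude: degrees = first 3 digits = 144, minutes = 18.206; 144 + 18.206/60 = 144.3034333
  W ⇒ negate
Point 3:
  φ: 33 + 48.765/60 = 33.8127500
  S → negative
  λ: 26.818′ = 0.446967°; total 116.4469667
  E ⇒ keep positive
Point 4:
  Lat: 63 + 42.0593/60 = 63.7009883
  N → positive
  Longitude: 75 + 57.4615/60 = 75.9576917
  W ⇒ negate

1. 46.894098, -131.919936
2. 3.903950, -144.303433
3. -33.812750, 116.446967
4. 63.700988, -75.957692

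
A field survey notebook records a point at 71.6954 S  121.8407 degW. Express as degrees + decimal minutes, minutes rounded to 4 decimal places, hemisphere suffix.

Lat: 71° + 0.695400 × 60 = 71° 41.724000′
Lon: 121° + 0.840700 × 60 = 121° 50.442000′

71° 41.7240′ S, 121° 50.4420′ W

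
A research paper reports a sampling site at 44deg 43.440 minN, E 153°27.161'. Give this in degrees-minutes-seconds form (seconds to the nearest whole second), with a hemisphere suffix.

Lat: 43.44000′ → 43′ and 0.44000 × 60 = 26.40″
Lon: fractional minutes 0.16100 × 60 = 9.66″

44°43′26″ N, 153°27′10″ E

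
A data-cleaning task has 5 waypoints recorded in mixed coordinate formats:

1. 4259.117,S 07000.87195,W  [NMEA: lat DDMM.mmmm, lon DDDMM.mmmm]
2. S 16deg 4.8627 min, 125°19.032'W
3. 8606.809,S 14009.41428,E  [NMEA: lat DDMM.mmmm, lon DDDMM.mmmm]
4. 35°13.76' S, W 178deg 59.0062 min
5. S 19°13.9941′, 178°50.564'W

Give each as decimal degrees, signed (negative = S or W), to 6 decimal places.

1. -42.985283, -70.014533
2. -16.081045, -125.317200
3. -86.113483, 140.156905
4. -35.229333, -178.983437
5. -19.233235, -178.842733

Point 1:
  φ: split at 2 digits → 42° and 59.117′; 42 + 59.117/60 = 42.9852833
  S ⇒ negate
  Lon: split at 3 digits → 070° and 0.87195′; 70 + 0.87195/60 = 70.0145325
  W ⇒ negate
Point 2:
  Lat: 16 + 4.8627/60 = 16.0810450
  S ⇒ negate
  Longitude: 19.032′ = 0.317200°; total 125.3172000
  W ⇒ negate
Point 3:
  Latitude: split at 2 digits → 86° and 6.809′; 86 + 6.809/60 = 86.1134833
  hemisphere S, so the sign is −
  λ: split at 3 digits → 140° and 9.41428′; 140 + 9.41428/60 = 140.1569047
  E → positive
Point 4:
  Latitude: 13.76′ = 0.229333°; total 35.2293333
  S → negative
  Longitude: 178 + 59.0062/60 = 178.9834367
  W ⇒ negate
Point 5:
  Lat: 19 + 13.9941/60 = 19.2332350
  hemisphere S, so the sign is −
  Longitude: 178 + 50.564/60 = 178.8427333
  W ⇒ negate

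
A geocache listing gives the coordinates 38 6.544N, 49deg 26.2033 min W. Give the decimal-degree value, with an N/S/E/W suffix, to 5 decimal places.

38.10907° N, 49.43672° W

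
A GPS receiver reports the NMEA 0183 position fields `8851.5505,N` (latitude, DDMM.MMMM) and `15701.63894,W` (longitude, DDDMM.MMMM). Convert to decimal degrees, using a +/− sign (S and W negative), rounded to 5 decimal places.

Lat: degrees = first 2 digits = 88, minutes = 51.5505; 88 + 51.5505/60 = 88.859175
N ⇒ keep positive
λ: degrees = first 3 digits = 157, minutes = 1.63894; 157 + 1.63894/60 = 157.027316
W → negative

88.85918, -157.02732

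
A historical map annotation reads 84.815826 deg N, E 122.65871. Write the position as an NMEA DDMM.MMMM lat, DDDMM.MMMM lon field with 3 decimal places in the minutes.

φ: minutes = (84.815826 − 84) × 60 = 48.94956
Lon: minutes = (122.658710 − 122) × 60 = 39.52260

8448.950,N / 12239.523,E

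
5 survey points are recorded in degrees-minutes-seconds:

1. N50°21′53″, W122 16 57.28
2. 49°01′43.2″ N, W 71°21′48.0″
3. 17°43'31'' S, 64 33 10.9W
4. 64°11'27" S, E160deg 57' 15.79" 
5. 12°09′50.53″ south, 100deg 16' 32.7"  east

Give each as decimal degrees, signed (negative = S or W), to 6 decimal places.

Point 1:
  Lat: 50 + 21/60 + 53/3600 = 50.3647222
  N ⇒ keep positive
  λ: 122° + 16/60 + 57.28/3600 = 122 + 0.266667 + 0.015911 = 122.2825778
  W ⇒ negate
Point 2:
  Lat: 49 + 1/60 + 43.2/3600 = 49.0286667
  N ⇒ keep positive
  Longitude: 21′ + 48″ = 21.80000′; 71 + 21.80000/60 = 71.3633333
  W ⇒ negate
Point 3:
  φ: 17° + 43/60 + 31/3600 = 17 + 0.716667 + 0.008611 = 17.7252778
  hemisphere S, so the sign is −
  λ: 64 + 33/60 + 10.9/3600 = 64.5530278
  W ⇒ negate
Point 4:
  Latitude: 64° + 11/60 + 27/3600 = 64 + 0.183333 + 0.007500 = 64.1908333
  S ⇒ negate
  λ: 160° + 57/60 + 15.79/3600 = 160 + 0.950000 + 0.004386 = 160.9543861
  E ⇒ keep positive
Point 5:
  Latitude: 12 + 9/60 + 50.53/3600 = 12.1640361
  hemisphere S, so the sign is −
  Longitude: 16′ + 32.7″ = 16.54500′; 100 + 16.54500/60 = 100.2757500
  E ⇒ keep positive

1. 50.364722, -122.282578
2. 49.028667, -71.363333
3. -17.725278, -64.553028
4. -64.190833, 160.954386
5. -12.164036, 100.275750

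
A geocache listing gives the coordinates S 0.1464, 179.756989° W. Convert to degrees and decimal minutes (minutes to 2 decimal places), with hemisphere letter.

0° 8.78′ S, 179° 45.42′ W

φ: 0° + 0.146400 × 60 = 0° 8.7840′
λ: fractional part 0.756989 → 45.4193 minutes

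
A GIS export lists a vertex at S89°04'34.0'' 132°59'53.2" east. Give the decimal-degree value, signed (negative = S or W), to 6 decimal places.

-89.076111, 132.998111

Lat: 89 + 4/60 + 34/3600 = 89.0761111
S ⇒ negate
λ: 132 + 59/60 + 53.2/3600 = 132.9981111
E ⇒ keep positive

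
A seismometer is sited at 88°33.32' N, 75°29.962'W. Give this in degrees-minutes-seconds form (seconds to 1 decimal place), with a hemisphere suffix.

88°33′19.2″ N, 75°29′57.7″ W

Lat: 33.32000′ → 33′ and 0.32000 × 60 = 19.200″
Longitude: fractional minutes 0.96200 × 60 = 57.720″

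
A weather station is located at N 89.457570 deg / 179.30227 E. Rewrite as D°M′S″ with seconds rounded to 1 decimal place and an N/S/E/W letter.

89°27′27.3″ N, 179°18′8.2″ E

Latitude: 0.457570° → 27.45420′; 0.45420 × 60 = 27.252″
λ: 0.302270 × 60 = 18.13620′ → 18′, remainder × 60 = 8.172″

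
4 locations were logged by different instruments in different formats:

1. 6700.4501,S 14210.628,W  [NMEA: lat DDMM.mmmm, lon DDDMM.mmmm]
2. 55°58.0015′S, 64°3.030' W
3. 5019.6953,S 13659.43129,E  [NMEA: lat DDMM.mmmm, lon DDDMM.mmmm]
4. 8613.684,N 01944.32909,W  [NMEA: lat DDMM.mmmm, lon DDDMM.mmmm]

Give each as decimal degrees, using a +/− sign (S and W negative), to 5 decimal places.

1. -67.00750, -142.17713
2. -55.96669, -64.05050
3. -50.32826, 136.99052
4. 86.22807, -19.73882

Point 1:
  Latitude: split at 2 digits → 67° and 0.4501′; 67 + 0.4501/60 = 67.007502
  S → negative
  Lon: split at 3 digits → 142° and 10.628′; 142 + 10.628/60 = 142.177133
  W → negative
Point 2:
  Latitude: 55 + 58.0015/60 = 55.966692
  hemisphere S, so the sign is −
  λ: 3.03′ = 0.050500°; total 64.050500
  W ⇒ negate
Point 3:
  φ: degrees = first 2 digits = 50, minutes = 19.6953; 50 + 19.6953/60 = 50.328255
  S ⇒ negate
  Longitude: split at 3 digits → 136° and 59.43129′; 136 + 59.43129/60 = 136.990522
  E → positive
Point 4:
  φ: degrees = first 2 digits = 86, minutes = 13.684; 86 + 13.684/60 = 86.228067
  N ⇒ keep positive
  Longitude: split at 3 digits → 019° and 44.32909′; 19 + 44.32909/60 = 19.738818
  W ⇒ negate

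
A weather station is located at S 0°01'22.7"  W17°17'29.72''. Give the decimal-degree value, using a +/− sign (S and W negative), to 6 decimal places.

φ: 1′ + 22.7″ = 1.37833′; 0 + 1.37833/60 = 0.0229722
hemisphere S, so the sign is −
Lon: 17° + 17/60 + 29.72/3600 = 17 + 0.283333 + 0.008256 = 17.2915889
W → negative

-0.022972, -17.291589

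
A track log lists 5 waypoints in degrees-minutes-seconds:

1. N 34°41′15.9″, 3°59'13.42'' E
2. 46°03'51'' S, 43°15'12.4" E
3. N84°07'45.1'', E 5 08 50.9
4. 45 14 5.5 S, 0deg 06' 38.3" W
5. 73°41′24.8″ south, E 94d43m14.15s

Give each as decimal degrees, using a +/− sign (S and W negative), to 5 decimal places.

Point 1:
  φ: 34 + 41/60 + 15.9/3600 = 34.687750
  N ⇒ keep positive
  Longitude: 3° + 59/60 + 13.42/3600 = 3 + 0.983333 + 0.003728 = 3.987061
  E ⇒ keep positive
Point 2:
  Lat: 46° + 3/60 + 51/3600 = 46 + 0.050000 + 0.014167 = 46.064167
  hemisphere S, so the sign is −
  λ: 43° + 15/60 + 12.4/3600 = 43 + 0.250000 + 0.003444 = 43.253444
  E ⇒ keep positive
Point 3:
  Latitude: 84 + 7/60 + 45.1/3600 = 84.129194
  N → positive
  λ: 5° + 8/60 + 50.9/3600 = 5 + 0.133333 + 0.014139 = 5.147472
  E → positive
Point 4:
  Lat: 45° + 14/60 + 5.5/3600 = 45 + 0.233333 + 0.001528 = 45.234861
  S ⇒ negate
  Lon: 6′ + 38.3″ = 6.63833′; 0 + 6.63833/60 = 0.110639
  W ⇒ negate
Point 5:
  φ: 41′ + 24.8″ = 41.41333′; 73 + 41.41333/60 = 73.690222
  hemisphere S, so the sign is −
  Longitude: 43′ + 14.15″ = 43.23583′; 94 + 43.23583/60 = 94.720597
  E ⇒ keep positive

1. 34.68775, 3.98706
2. -46.06417, 43.25344
3. 84.12919, 5.14747
4. -45.23486, -0.11064
5. -73.69022, 94.72060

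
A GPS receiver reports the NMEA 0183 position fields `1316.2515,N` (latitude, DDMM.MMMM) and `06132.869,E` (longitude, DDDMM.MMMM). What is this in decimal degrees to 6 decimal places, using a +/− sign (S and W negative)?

φ: degrees = first 2 digits = 13, minutes = 16.2515; 13 + 16.2515/60 = 13.2708583
N ⇒ keep positive
Lon: split at 3 digits → 061° and 32.869′; 61 + 32.869/60 = 61.5478167
E → positive

13.270858, 61.547817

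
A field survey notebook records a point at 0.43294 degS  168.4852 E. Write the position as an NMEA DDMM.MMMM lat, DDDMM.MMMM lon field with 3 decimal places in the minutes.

Lat: fractional part 0.432940 → 25.97640 minutes
Lon: 168° + 0.485200 × 60 = 168° 29.11200′

0025.976,S / 16829.112,E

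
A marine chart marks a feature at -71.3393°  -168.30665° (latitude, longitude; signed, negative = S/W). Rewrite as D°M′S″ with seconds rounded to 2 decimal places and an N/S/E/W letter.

71°20′21.48″ S, 168°18′23.94″ W

Latitude is negative → S; |value| = 71.339300
φ: 0.339300° → 20.35800′; 0.35800 × 60 = 21.4800″
Longitude is negative → W; |value| = 168.306650
λ: 0.306650 × 60 = 18.39900′ → 18′, remainder × 60 = 23.9400″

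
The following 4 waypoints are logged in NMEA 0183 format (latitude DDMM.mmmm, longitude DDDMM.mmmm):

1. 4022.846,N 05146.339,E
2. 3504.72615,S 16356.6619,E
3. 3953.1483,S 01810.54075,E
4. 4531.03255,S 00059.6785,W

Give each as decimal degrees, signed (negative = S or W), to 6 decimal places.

Point 1:
  Latitude: split at 2 digits → 40° and 22.846′; 40 + 22.846/60 = 40.3807667
  N → positive
  Longitude: split at 3 digits → 051° and 46.339′; 51 + 46.339/60 = 51.7723167
  E ⇒ keep positive
Point 2:
  Latitude: split at 2 digits → 35° and 4.72615′; 35 + 4.72615/60 = 35.0787692
  hemisphere S, so the sign is −
  λ: split at 3 digits → 163° and 56.6619′; 163 + 56.6619/60 = 163.9443650
  E → positive
Point 3:
  φ: split at 2 digits → 39° and 53.1483′; 39 + 53.1483/60 = 39.8858050
  S ⇒ negate
  Longitude: split at 3 digits → 018° and 10.54075′; 18 + 10.54075/60 = 18.1756792
  E ⇒ keep positive
Point 4:
  φ: degrees = first 2 digits = 45, minutes = 31.03255; 45 + 31.03255/60 = 45.5172092
  S → negative
  Lon: split at 3 digits → 000° and 59.6785′; 0 + 59.6785/60 = 0.9946417
  W → negative

1. 40.380767, 51.772317
2. -35.078769, 163.944365
3. -39.885805, 18.175679
4. -45.517209, -0.994642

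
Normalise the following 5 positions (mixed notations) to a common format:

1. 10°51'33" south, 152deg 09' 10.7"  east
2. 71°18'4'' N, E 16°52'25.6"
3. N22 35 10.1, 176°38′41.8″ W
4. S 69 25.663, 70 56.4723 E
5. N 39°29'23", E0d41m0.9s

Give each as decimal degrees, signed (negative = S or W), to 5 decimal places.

Point 1:
  Latitude: 10 + 51/60 + 33/3600 = 10.859167
  S ⇒ negate
  λ: 152 + 9/60 + 10.7/3600 = 152.152972
  E → positive
Point 2:
  Lat: 71° + 18/60 + 4/3600 = 71 + 0.300000 + 0.001111 = 71.301111
  N → positive
  Lon: 16° + 52/60 + 25.6/3600 = 16 + 0.866667 + 0.007111 = 16.873778
  E ⇒ keep positive
Point 3:
  φ: 22° + 35/60 + 10.1/3600 = 22 + 0.583333 + 0.002806 = 22.586139
  N ⇒ keep positive
  Longitude: 176 + 38/60 + 41.8/3600 = 176.644944
  hemisphere W, so the sign is −
Point 4:
  φ: 25.663′ = 0.427717°; total 69.427717
  S → negative
  Longitude: 70 + 56.4723/60 = 70.941205
  E → positive
Point 5:
  Lat: 29′ + 23″ = 29.38333′; 39 + 29.38333/60 = 39.489722
  N ⇒ keep positive
  Lon: 0 + 41/60 + 0.9/3600 = 0.683583
  E → positive

1. -10.85917, 152.15297
2. 71.30111, 16.87378
3. 22.58614, -176.64494
4. -69.42772, 70.94121
5. 39.48972, 0.68358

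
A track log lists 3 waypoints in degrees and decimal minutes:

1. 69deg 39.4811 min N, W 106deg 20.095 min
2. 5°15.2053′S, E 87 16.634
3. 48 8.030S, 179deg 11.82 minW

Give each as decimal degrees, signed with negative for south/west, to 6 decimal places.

Point 1:
  Lat: 39.4811′ = 0.658018°; total 69.6580183
  N → positive
  λ: 20.095′ = 0.334917°; total 106.3349167
  W → negative
Point 2:
  Latitude: 15.2053′ = 0.253422°; total 5.2534217
  hemisphere S, so the sign is −
  Lon: 87 + 16.634/60 = 87.2772333
  E → positive
Point 3:
  Latitude: 8.03′ = 0.133833°; total 48.1338333
  S ⇒ negate
  Lon: 11.82′ = 0.197000°; total 179.1970000
  W ⇒ negate

1. 69.658018, -106.334917
2. -5.253422, 87.277233
3. -48.133833, -179.197000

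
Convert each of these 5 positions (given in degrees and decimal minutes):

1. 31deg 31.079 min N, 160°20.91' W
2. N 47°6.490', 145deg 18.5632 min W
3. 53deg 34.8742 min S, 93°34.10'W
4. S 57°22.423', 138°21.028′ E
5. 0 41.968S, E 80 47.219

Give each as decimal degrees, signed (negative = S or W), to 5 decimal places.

1. 31.51798, -160.34850
2. 47.10817, -145.30939
3. -53.58124, -93.56833
4. -57.37372, 138.35047
5. -0.69947, 80.78698

Point 1:
  φ: 31.079′ = 0.517983°; total 31.517983
  N ⇒ keep positive
  Longitude: 160 + 20.91/60 = 160.348500
  W → negative
Point 2:
  φ: 47 + 6.49/60 = 47.108167
  N → positive
  Longitude: 18.5632′ = 0.309387°; total 145.309387
  W ⇒ negate
Point 3:
  Lat: 34.8742′ = 0.581237°; total 53.581237
  S ⇒ negate
  λ: 34.1′ = 0.568333°; total 93.568333
  W → negative
Point 4:
  Latitude: 57 + 22.423/60 = 57.373717
  S → negative
  Lon: 138 + 21.028/60 = 138.350467
  E → positive
Point 5:
  Latitude: 41.968′ = 0.699467°; total 0.699467
  S → negative
  Lon: 47.219′ = 0.786983°; total 80.786983
  E → positive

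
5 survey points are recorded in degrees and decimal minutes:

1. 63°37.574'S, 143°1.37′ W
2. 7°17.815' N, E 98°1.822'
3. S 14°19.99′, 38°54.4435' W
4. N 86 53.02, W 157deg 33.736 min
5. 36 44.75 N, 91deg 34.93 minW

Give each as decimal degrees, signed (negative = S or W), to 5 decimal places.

Point 1:
  Lat: 63 + 37.574/60 = 63.626233
  hemisphere S, so the sign is −
  Longitude: 143 + 1.37/60 = 143.022833
  W → negative
Point 2:
  Lat: 17.815′ = 0.296917°; total 7.296917
  N ⇒ keep positive
  Lon: 1.822′ = 0.030367°; total 98.030367
  E → positive
Point 3:
  Latitude: 14 + 19.99/60 = 14.333167
  S ⇒ negate
  λ: 38 + 54.4435/60 = 38.907392
  W → negative
Point 4:
  φ: 86 + 53.02/60 = 86.883667
  N → positive
  λ: 157 + 33.736/60 = 157.562267
  W ⇒ negate
Point 5:
  φ: 36 + 44.75/60 = 36.745833
  N → positive
  Longitude: 91 + 34.93/60 = 91.582167
  W → negative

1. -63.62623, -143.02283
2. 7.29692, 98.03037
3. -14.33317, -38.90739
4. 86.88367, -157.56227
5. 36.74583, -91.58217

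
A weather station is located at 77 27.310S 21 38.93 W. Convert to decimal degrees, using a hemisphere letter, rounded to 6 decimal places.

77.455167° S, 21.648833° W

Latitude: 27.31′ = 0.455167°; total 77.4551667
Longitude: 21 + 38.93/60 = 21.6488333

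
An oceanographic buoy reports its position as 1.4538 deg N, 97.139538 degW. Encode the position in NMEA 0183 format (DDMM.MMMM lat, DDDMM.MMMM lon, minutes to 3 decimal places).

0127.228,N / 09708.372,W

Lat: fractional part 0.453800 → 27.22800 minutes
Lon: minutes = (97.139538 − 97) × 60 = 8.37228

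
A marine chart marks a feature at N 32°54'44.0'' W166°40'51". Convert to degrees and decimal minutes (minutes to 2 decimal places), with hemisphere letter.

φ: 54 + 44/60 = 54.7333′
λ: seconds/60 = 0.85000; minutes = 40 + 0.85000 = 40.8500

32° 54.73′ N, 166° 40.85′ W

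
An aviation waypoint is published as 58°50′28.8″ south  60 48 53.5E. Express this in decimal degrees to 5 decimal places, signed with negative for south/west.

Lat: 58 + 50/60 + 28.8/3600 = 58.841333
hemisphere S, so the sign is −
λ: 60° + 48/60 + 53.5/3600 = 60 + 0.800000 + 0.014861 = 60.814861
E ⇒ keep positive

-58.84133, 60.81486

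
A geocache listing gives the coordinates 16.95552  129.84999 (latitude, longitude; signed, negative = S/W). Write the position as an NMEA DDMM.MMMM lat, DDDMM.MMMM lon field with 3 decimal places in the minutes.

1657.331,N / 12950.999,E

Lat: fractional part 0.955520 → 57.33120 minutes
λ: minutes = (129.849990 − 129) × 60 = 50.99940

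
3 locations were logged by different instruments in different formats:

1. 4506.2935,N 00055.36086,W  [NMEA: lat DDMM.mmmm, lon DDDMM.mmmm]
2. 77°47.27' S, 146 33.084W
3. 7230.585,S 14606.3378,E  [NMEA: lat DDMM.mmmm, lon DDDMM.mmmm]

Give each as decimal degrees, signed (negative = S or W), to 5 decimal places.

1. 45.10489, -0.92268
2. -77.78783, -146.55140
3. -72.50975, 146.10563

Point 1:
  φ: split at 2 digits → 45° and 6.2935′; 45 + 6.2935/60 = 45.104892
  N → positive
  λ: split at 3 digits → 000° and 55.36086′; 0 + 55.36086/60 = 0.922681
  hemisphere W, so the sign is −
Point 2:
  φ: 77 + 47.27/60 = 77.787833
  hemisphere S, so the sign is −
  λ: 146 + 33.084/60 = 146.551400
  W → negative
Point 3:
  Latitude: split at 2 digits → 72° and 30.585′; 72 + 30.585/60 = 72.509750
  S ⇒ negate
  λ: split at 3 digits → 146° and 6.3378′; 146 + 6.3378/60 = 146.105630
  E → positive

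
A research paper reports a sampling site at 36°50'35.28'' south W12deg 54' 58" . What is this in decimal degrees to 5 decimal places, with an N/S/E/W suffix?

36.84313° S, 12.91611° W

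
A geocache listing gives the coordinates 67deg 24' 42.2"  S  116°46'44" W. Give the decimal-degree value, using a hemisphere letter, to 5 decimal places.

Lat: 24′ + 42.2″ = 24.70333′; 67 + 24.70333/60 = 67.411722
Lon: 116° + 46/60 + 44/3600 = 116 + 0.766667 + 0.012222 = 116.778889

67.41172° S, 116.77889° W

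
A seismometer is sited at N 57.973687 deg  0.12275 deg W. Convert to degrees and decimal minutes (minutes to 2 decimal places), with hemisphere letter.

57° 58.42′ N, 0° 7.37′ W

Lat: 57° + 0.973687 × 60 = 57° 58.4212′
Longitude: fractional part 0.122750 → 7.3650 minutes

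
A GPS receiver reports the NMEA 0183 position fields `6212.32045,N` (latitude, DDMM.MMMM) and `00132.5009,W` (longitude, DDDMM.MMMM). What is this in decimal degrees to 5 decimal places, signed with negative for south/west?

62.20534, -1.54168

Lat: degrees = first 2 digits = 62, minutes = 12.32045; 62 + 12.32045/60 = 62.205341
N → positive
Longitude: degrees = first 3 digits = 1, minutes = 32.5009; 1 + 32.5009/60 = 1.541682
W ⇒ negate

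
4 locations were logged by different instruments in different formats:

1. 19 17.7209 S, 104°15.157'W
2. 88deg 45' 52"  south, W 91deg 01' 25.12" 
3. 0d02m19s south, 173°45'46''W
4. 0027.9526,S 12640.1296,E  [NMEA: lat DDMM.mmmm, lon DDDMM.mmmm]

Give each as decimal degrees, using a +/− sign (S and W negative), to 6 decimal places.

Point 1:
  Latitude: 17.7209′ = 0.295348°; total 19.2953483
  S ⇒ negate
  Lon: 15.157′ = 0.252617°; total 104.2526167
  W ⇒ negate
Point 2:
  Lat: 88 + 45/60 + 52/3600 = 88.7644444
  S ⇒ negate
  Longitude: 91° + 1/60 + 25.12/3600 = 91 + 0.016667 + 0.006978 = 91.0236444
  W → negative
Point 3:
  Lat: 2′ + 19″ = 2.31667′; 0 + 2.31667/60 = 0.0386111
  S ⇒ negate
  Lon: 45′ + 46″ = 45.76667′; 173 + 45.76667/60 = 173.7627778
  W → negative
Point 4:
  Latitude: degrees = first 2 digits = 0, minutes = 27.9526; 0 + 27.9526/60 = 0.4658767
  hemisphere S, so the sign is −
  λ: degrees = first 3 digits = 126, minutes = 40.1296; 126 + 40.1296/60 = 126.6688267
  E → positive

1. -19.295348, -104.252617
2. -88.764444, -91.023644
3. -0.038611, -173.762778
4. -0.465877, 126.668827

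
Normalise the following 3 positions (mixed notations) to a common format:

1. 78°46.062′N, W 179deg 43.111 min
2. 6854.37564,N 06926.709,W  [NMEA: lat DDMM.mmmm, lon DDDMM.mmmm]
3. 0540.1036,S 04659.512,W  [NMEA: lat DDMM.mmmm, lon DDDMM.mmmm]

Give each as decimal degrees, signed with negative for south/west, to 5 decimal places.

1. 78.76770, -179.71852
2. 68.90626, -69.44515
3. -5.66839, -46.99187

Point 1:
  φ: 78 + 46.062/60 = 78.767700
  N ⇒ keep positive
  λ: 43.111′ = 0.718517°; total 179.718517
  hemisphere W, so the sign is −
Point 2:
  Lat: split at 2 digits → 68° and 54.37564′; 68 + 54.37564/60 = 68.906261
  N → positive
  λ: split at 3 digits → 069° and 26.709′; 69 + 26.709/60 = 69.445150
  W ⇒ negate
Point 3:
  Lat: split at 2 digits → 05° and 40.1036′; 5 + 40.1036/60 = 5.668393
  S → negative
  λ: degrees = first 3 digits = 46, minutes = 59.512; 46 + 59.512/60 = 46.991867
  hemisphere W, so the sign is −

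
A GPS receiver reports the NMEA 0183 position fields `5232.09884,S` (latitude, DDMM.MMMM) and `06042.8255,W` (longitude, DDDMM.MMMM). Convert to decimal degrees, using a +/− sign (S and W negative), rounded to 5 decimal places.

Latitude: split at 2 digits → 52° and 32.09884′; 52 + 32.09884/60 = 52.534981
hemisphere S, so the sign is −
Longitude: split at 3 digits → 060° and 42.8255′; 60 + 42.8255/60 = 60.713758
hemisphere W, so the sign is −

-52.53498, -60.71376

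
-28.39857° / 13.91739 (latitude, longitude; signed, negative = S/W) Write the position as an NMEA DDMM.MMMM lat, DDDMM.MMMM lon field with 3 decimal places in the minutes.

2823.914,S / 01355.043,E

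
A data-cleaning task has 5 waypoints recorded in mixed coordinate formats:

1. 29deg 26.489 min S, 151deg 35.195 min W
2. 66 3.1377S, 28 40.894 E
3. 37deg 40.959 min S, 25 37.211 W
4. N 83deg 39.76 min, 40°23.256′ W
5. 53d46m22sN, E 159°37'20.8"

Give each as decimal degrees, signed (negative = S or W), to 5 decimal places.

1. -29.44148, -151.58658
2. -66.05230, 28.68157
3. -37.68265, -25.62018
4. 83.66267, -40.38760
5. 53.77278, 159.62244

Point 1:
  φ: 26.489′ = 0.441483°; total 29.441483
  hemisphere S, so the sign is −
  λ: 35.195′ = 0.586583°; total 151.586583
  W → negative
Point 2:
  Latitude: 66 + 3.1377/60 = 66.052295
  S ⇒ negate
  Longitude: 40.894′ = 0.681567°; total 28.681567
  E ⇒ keep positive
Point 3:
  Lat: 37 + 40.959/60 = 37.682650
  S ⇒ negate
  λ: 25 + 37.211/60 = 25.620183
  hemisphere W, so the sign is −
Point 4:
  Latitude: 39.76′ = 0.662667°; total 83.662667
  N → positive
  Longitude: 23.256′ = 0.387600°; total 40.387600
  W → negative
Point 5:
  φ: 46′ + 22″ = 46.36667′; 53 + 46.36667/60 = 53.772778
  N → positive
  Longitude: 37′ + 20.8″ = 37.34667′; 159 + 37.34667/60 = 159.622444
  E → positive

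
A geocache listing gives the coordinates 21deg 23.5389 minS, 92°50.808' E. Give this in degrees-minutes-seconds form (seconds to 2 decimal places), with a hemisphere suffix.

21°23′32.33″ S, 92°50′48.48″ E

φ: fractional minutes 0.53890 × 60 = 32.3340″
λ: fractional minutes 0.80800 × 60 = 48.4800″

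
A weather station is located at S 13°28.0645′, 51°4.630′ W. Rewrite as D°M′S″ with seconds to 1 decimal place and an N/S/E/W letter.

Latitude: 28.06450′ → 28′ and 0.06450 × 60 = 3.870″
λ: fractional minutes 0.63000 × 60 = 37.800″

13°28′3.9″ S, 51°04′37.8″ W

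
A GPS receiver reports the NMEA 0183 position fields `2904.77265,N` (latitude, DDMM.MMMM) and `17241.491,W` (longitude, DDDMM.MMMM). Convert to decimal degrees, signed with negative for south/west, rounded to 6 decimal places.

Latitude: split at 2 digits → 29° and 4.77265′; 29 + 4.77265/60 = 29.0795442
N ⇒ keep positive
Lon: degrees = first 3 digits = 172, minutes = 41.491; 172 + 41.491/60 = 172.6915167
W ⇒ negate

29.079544, -172.691517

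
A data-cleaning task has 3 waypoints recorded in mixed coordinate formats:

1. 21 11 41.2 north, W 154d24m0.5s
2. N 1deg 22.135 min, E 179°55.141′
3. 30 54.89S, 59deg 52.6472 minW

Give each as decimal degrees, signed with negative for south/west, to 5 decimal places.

Point 1:
  Lat: 11′ + 41.2″ = 11.68667′; 21 + 11.68667/60 = 21.194778
  N → positive
  Lon: 154° + 24/60 + 0.5/3600 = 154 + 0.400000 + 0.000139 = 154.400139
  W → negative
Point 2:
  Lat: 1 + 22.135/60 = 1.368917
  N ⇒ keep positive
  Lon: 179 + 55.141/60 = 179.919017
  E → positive
Point 3:
  Latitude: 54.89′ = 0.914833°; total 30.914833
  S ⇒ negate
  Longitude: 52.6472′ = 0.877453°; total 59.877453
  W ⇒ negate

1. 21.19478, -154.40014
2. 1.36892, 179.91902
3. -30.91483, -59.87745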